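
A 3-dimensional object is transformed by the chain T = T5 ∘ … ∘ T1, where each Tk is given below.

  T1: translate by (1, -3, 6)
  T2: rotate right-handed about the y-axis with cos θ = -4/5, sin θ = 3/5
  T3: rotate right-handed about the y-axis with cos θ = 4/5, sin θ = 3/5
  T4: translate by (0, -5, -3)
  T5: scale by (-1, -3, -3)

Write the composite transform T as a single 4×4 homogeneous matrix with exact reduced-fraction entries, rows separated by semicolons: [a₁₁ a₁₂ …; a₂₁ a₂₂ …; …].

T = [1 0 0 1; 0 -3 0 24; 0 0 3 27; 0 0 0 1]

T1 = [1 0 0 1; 0 1 0 -3; 0 0 1 6; 0 0 0 1]
T2·T1 = [-4/5 0 3/5 14/5; 0 1 0 -3; -3/5 0 -4/5 -27/5; 0 0 0 1]
T3·…·T1 = [-1 0 0 -1; 0 1 0 -3; 0 0 -1 -6; 0 0 0 1]
T4·…·T1 = [-1 0 0 -1; 0 1 0 -8; 0 0 -1 -9; 0 0 0 1]
T5·…·T1 = [1 0 0 1; 0 -3 0 24; 0 0 3 27; 0 0 0 1]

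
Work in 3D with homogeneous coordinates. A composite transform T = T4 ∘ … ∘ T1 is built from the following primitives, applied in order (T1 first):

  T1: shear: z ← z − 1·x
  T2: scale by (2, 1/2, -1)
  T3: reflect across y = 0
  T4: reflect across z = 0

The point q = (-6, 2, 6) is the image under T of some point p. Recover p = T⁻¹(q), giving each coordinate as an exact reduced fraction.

T1 = [1 0 0 0; 0 1 0 0; -1 0 1 0; 0 0 0 1]
T2·T1 = [2 0 0 0; 0 1/2 0 0; 1 0 -1 0; 0 0 0 1]
T3·…·T1 = [2 0 0 0; 0 -1/2 0 0; 1 0 -1 0; 0 0 0 1]
T4·…·T1 = [2 0 0 0; 0 -1/2 0 0; -1 0 1 0; 0 0 0 1]
det M = -1; M⁻¹ = [1/2 0 0 0; 0 -2 0 0; 1/2 0 1 0; 0 0 0 1]
M⁻¹ · (-6, 2, 6)ᵀ = (-3, -4, 3)ᵀ

p = (-3, -4, 3)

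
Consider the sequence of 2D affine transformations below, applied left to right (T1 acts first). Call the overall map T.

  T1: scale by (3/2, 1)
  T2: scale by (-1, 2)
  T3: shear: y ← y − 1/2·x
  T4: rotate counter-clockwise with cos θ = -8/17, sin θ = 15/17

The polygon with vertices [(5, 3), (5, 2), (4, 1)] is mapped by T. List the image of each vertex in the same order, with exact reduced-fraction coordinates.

image vertices: (-345/68, -381/34), (-225/68, -349/34), (-27/17, -130/17)

T1 scale by (3/2, 1): (5, 3) → (15/2, 3); (5, 2) → (15/2, 2); (4, 1) → (6, 1)
T2 scale by (-1, 2): (15/2, 3) → (-15/2, 6); (15/2, 2) → (-15/2, 4); (6, 1) → (-6, 2)
T3 shear: y ← y − 1/2·x: (-15/2, 6) → (-15/2, 39/4); (-15/2, 4) → (-15/2, 31/4); (-6, 2) → (-6, 5)
T4 rotate counter-clockwise with cos θ = -8/17, sin θ = 15/17: (-15/2, 39/4) → (-345/68, -381/34); (-15/2, 31/4) → (-225/68, -349/34); (-6, 5) → (-27/17, -130/17)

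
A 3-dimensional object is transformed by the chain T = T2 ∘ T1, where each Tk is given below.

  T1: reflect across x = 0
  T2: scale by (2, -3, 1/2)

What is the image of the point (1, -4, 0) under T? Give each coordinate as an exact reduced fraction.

T(p) = (-2, 12, 0)

T1 reflect across x = 0: (1, -4, 0) → (-1, -4, 0)
T2 scale by (2, -3, 1/2): (-1, -4, 0) → (-2, 12, 0)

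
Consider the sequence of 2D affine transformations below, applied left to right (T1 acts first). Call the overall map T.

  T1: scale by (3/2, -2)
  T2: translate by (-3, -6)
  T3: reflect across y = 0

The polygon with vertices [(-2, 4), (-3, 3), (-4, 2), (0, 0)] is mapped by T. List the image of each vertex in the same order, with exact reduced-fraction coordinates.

image vertices: (-6, 14), (-15/2, 12), (-9, 10), (-3, 6)

T1 scale by (3/2, -2): (-2, 4) → (-3, -8); (-3, 3) → (-9/2, -6); (-4, 2) → (-6, -4); (0, 0) → (0, 0)
T2 translate by (-3, -6): (-3, -8) → (-6, -14); (-9/2, -6) → (-15/2, -12); (-6, -4) → (-9, -10); (0, 0) → (-3, -6)
T3 reflect across y = 0: (-6, -14) → (-6, 14); (-15/2, -12) → (-15/2, 12); (-9, -10) → (-9, 10); (-3, -6) → (-3, 6)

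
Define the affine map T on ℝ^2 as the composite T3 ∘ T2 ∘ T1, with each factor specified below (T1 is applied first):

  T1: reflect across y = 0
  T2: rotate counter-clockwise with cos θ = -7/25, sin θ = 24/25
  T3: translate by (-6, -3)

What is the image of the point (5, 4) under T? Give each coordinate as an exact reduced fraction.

T1 reflect across y = 0: (5, 4) → (5, -4)
T2 rotate counter-clockwise with cos θ = -7/25, sin θ = 24/25: (5, -4) → (61/25, 148/25)
T3 translate by (-6, -3): (61/25, 148/25) → (-89/25, 73/25)

T(p) = (-89/25, 73/25)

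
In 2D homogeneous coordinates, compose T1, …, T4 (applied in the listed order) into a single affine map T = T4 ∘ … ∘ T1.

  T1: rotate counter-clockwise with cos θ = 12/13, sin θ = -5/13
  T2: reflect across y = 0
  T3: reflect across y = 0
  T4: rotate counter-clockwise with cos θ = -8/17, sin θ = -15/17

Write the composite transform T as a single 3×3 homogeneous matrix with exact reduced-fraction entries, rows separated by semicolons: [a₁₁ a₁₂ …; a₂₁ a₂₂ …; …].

T1 = [12/13 5/13 0; -5/13 12/13 0; 0 0 1]
T2·T1 = [12/13 5/13 0; 5/13 -12/13 0; 0 0 1]
T3·…·T1 = [12/13 5/13 0; -5/13 12/13 0; 0 0 1]
T4·…·T1 = [-171/221 140/221 0; -140/221 -171/221 0; 0 0 1]

T = [-171/221 140/221 0; -140/221 -171/221 0; 0 0 1]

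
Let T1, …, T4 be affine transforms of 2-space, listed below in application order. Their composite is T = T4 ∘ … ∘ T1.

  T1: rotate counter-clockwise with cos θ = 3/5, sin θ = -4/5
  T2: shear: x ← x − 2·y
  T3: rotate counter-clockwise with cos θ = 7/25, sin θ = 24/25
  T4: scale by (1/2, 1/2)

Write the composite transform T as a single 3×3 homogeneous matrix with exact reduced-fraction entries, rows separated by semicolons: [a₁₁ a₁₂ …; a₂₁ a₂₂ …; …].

T = [173/250 -43/125 0; 118/125 -27/250 0; 0 0 1]

T1 = [3/5 4/5 0; -4/5 3/5 0; 0 0 1]
T2·T1 = [11/5 -2/5 0; -4/5 3/5 0; 0 0 1]
T3·…·T1 = [173/125 -86/125 0; 236/125 -27/125 0; 0 0 1]
T4·…·T1 = [173/250 -43/125 0; 118/125 -27/250 0; 0 0 1]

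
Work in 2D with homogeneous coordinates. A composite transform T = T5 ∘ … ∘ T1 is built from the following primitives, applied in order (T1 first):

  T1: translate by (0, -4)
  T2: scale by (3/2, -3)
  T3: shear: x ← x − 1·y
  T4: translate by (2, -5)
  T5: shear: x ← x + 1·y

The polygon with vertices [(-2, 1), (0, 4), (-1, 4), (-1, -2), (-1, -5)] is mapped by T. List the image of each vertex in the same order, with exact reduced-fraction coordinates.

image vertices: (-6, 4), (-3, -5), (-9/2, -5), (-9/2, 13), (-9/2, 22)

T1 translate by (0, -4): (-2, 1) → (-2, -3); (0, 4) → (0, 0); (-1, 4) → (-1, 0); (-1, -2) → (-1, -6); (-1, -5) → (-1, -9)
T2 scale by (3/2, -3): (-2, -3) → (-3, 9); (0, 0) → (0, 0); (-1, 0) → (-3/2, 0); (-1, -6) → (-3/2, 18); (-1, -9) → (-3/2, 27)
T3 shear: x ← x − 1·y: (-3, 9) → (-12, 9); (0, 0) → (0, 0); (-3/2, 0) → (-3/2, 0); (-3/2, 18) → (-39/2, 18); (-3/2, 27) → (-57/2, 27)
T4 translate by (2, -5): (-12, 9) → (-10, 4); (0, 0) → (2, -5); (-3/2, 0) → (1/2, -5); (-39/2, 18) → (-35/2, 13); (-57/2, 27) → (-53/2, 22)
T5 shear: x ← x + 1·y: (-10, 4) → (-6, 4); (2, -5) → (-3, -5); (1/2, -5) → (-9/2, -5); (-35/2, 13) → (-9/2, 13); (-53/2, 22) → (-9/2, 22)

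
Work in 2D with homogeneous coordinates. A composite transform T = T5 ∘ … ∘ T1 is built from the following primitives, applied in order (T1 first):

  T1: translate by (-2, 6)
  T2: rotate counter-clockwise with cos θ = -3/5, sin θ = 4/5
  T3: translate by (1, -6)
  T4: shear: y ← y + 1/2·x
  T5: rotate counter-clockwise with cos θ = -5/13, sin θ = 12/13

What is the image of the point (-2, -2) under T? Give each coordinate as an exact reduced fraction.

T1 translate by (-2, 6): (-2, -2) → (-4, 4)
T2 rotate counter-clockwise with cos θ = -3/5, sin θ = 4/5: (-4, 4) → (-4/5, -28/5)
T3 translate by (1, -6): (-4/5, -28/5) → (1/5, -58/5)
T4 shear: y ← y + 1/2·x: (1/5, -58/5) → (1/5, -23/2)
T5 rotate counter-clockwise with cos θ = -5/13, sin θ = 12/13: (1/5, -23/2) → (137/13, 599/130)

T(p) = (137/13, 599/130)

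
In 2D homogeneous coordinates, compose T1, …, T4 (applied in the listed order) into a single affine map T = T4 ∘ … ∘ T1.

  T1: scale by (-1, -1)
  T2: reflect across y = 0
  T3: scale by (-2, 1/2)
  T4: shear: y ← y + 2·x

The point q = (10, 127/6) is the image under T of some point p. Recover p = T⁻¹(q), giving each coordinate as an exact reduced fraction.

T1 = [-1 0 0; 0 -1 0; 0 0 1]
T2·T1 = [-1 0 0; 0 1 0; 0 0 1]
T3·…·T1 = [2 0 0; 0 1/2 0; 0 0 1]
T4·…·T1 = [2 0 0; 4 1/2 0; 0 0 1]
det M = 1; M⁻¹ = [1/2 0 0; -4 2 0; 0 0 1]
M⁻¹ · (10, 127/6)ᵀ = (5, 7/3)ᵀ

p = (5, 7/3)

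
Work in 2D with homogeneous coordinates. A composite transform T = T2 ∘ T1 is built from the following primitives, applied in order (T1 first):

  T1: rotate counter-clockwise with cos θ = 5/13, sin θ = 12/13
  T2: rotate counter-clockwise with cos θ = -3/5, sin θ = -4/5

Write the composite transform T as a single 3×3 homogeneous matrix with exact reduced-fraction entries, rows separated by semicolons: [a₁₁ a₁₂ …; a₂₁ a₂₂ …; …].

T = [33/65 56/65 0; -56/65 33/65 0; 0 0 1]

T1 = [5/13 -12/13 0; 12/13 5/13 0; 0 0 1]
T2·T1 = [33/65 56/65 0; -56/65 33/65 0; 0 0 1]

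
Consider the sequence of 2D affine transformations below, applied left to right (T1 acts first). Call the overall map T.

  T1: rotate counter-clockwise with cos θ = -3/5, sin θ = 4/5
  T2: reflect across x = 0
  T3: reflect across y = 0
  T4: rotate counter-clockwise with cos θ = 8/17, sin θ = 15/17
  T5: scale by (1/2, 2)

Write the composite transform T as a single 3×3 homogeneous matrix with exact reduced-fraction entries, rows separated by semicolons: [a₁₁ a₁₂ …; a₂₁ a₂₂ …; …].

T = [42/85 -13/170 0; 26/85 168/85 0; 0 0 1]

T1 = [-3/5 -4/5 0; 4/5 -3/5 0; 0 0 1]
T2·T1 = [3/5 4/5 0; 4/5 -3/5 0; 0 0 1]
T3·…·T1 = [3/5 4/5 0; -4/5 3/5 0; 0 0 1]
T4·…·T1 = [84/85 -13/85 0; 13/85 84/85 0; 0 0 1]
T5·…·T1 = [42/85 -13/170 0; 26/85 168/85 0; 0 0 1]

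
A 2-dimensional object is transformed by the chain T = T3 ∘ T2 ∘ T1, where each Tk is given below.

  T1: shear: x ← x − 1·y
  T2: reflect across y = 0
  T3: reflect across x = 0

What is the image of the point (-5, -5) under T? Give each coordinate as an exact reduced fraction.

T1 shear: x ← x − 1·y: (-5, -5) → (0, -5)
T2 reflect across y = 0: (0, -5) → (0, 5)
T3 reflect across x = 0: (0, 5) → (0, 5)

T(p) = (0, 5)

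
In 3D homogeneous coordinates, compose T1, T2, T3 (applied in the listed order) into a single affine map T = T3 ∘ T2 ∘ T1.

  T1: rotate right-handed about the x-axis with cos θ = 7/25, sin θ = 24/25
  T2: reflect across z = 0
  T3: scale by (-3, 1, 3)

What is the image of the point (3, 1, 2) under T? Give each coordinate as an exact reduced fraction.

T(p) = (-9, -41/25, -114/25)

T1 rotate right-handed about the x-axis with cos θ = 7/25, sin θ = 24/25: (3, 1, 2) → (3, -41/25, 38/25)
T2 reflect across z = 0: (3, -41/25, 38/25) → (3, -41/25, -38/25)
T3 scale by (-3, 1, 3): (3, -41/25, -38/25) → (-9, -41/25, -114/25)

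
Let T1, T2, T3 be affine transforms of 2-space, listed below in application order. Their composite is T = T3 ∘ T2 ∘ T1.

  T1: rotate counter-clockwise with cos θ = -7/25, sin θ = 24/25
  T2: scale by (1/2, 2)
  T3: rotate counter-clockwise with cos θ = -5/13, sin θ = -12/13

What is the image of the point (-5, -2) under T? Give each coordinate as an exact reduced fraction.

T1 rotate counter-clockwise with cos θ = -7/25, sin θ = 24/25: (-5, -2) → (83/25, -106/25)
T2 scale by (1/2, 2): (83/25, -106/25) → (83/50, -212/25)
T3 rotate counter-clockwise with cos θ = -5/13, sin θ = -12/13: (83/50, -212/25) → (-5503/650, 562/325)

T(p) = (-5503/650, 562/325)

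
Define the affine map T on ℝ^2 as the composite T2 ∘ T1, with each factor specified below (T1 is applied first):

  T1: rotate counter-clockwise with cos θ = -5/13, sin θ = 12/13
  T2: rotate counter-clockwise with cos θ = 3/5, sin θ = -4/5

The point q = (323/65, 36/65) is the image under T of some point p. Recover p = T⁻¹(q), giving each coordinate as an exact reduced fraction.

T1 = [-5/13 -12/13 0; 12/13 -5/13 0; 0 0 1]
T2·T1 = [33/65 -56/65 0; 56/65 33/65 0; 0 0 1]
det M = 1; M⁻¹ = [33/65 56/65 0; -56/65 33/65 0; 0 0 1]
M⁻¹ · (323/65, 36/65)ᵀ = (3, -4)ᵀ

p = (3, -4)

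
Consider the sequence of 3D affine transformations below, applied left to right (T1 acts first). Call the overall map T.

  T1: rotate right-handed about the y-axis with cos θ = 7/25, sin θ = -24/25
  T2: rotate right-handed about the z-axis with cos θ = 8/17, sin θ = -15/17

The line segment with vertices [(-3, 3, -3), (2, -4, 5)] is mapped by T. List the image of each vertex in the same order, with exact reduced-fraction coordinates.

T1 rotate right-handed about the y-axis with cos θ = 7/25, sin θ = -24/25: (-3, 3, -3) → (51/25, 3, -93/25); (2, -4, 5) → (-106/25, -4, 83/25)
T2 rotate right-handed about the z-axis with cos θ = 8/17, sin θ = -15/17: (51/25, 3, -93/25) → (1533/425, -33/85, -93/25); (-106/25, -4, 83/25) → (-2348/425, 158/85, 83/25)

image vertices: (1533/425, -33/85, -93/25), (-2348/425, 158/85, 83/25)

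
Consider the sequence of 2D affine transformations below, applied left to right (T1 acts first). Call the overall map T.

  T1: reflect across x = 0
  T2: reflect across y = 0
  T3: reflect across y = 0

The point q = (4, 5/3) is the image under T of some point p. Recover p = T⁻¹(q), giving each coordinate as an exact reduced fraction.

T1 = [-1 0 0; 0 1 0; 0 0 1]
T2·T1 = [-1 0 0; 0 -1 0; 0 0 1]
T3·…·T1 = [-1 0 0; 0 1 0; 0 0 1]
det M = -1; M⁻¹ = [-1 0 0; 0 1 0; 0 0 1]
M⁻¹ · (4, 5/3)ᵀ = (-4, 5/3)ᵀ

p = (-4, 5/3)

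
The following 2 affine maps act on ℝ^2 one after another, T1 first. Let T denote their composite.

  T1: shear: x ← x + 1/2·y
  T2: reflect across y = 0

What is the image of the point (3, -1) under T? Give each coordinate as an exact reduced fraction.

T1 shear: x ← x + 1/2·y: (3, -1) → (5/2, -1)
T2 reflect across y = 0: (5/2, -1) → (5/2, 1)

T(p) = (5/2, 1)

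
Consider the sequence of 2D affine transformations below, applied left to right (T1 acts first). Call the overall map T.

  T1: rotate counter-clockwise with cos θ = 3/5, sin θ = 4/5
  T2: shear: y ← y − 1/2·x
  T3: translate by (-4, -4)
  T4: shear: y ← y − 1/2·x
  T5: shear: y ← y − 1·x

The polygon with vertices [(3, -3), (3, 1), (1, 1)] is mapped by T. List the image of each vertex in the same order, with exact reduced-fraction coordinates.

image vertices: (1/5, -29/5), (-3, 3), (-21/5, 19/5)

T1 rotate counter-clockwise with cos θ = 3/5, sin θ = 4/5: (3, -3) → (21/5, 3/5); (3, 1) → (1, 3); (1, 1) → (-1/5, 7/5)
T2 shear: y ← y − 1/2·x: (21/5, 3/5) → (21/5, -3/2); (1, 3) → (1, 5/2); (-1/5, 7/5) → (-1/5, 3/2)
T3 translate by (-4, -4): (21/5, -3/2) → (1/5, -11/2); (1, 5/2) → (-3, -3/2); (-1/5, 3/2) → (-21/5, -5/2)
T4 shear: y ← y − 1/2·x: (1/5, -11/2) → (1/5, -28/5); (-3, -3/2) → (-3, 0); (-21/5, -5/2) → (-21/5, -2/5)
T5 shear: y ← y − 1·x: (1/5, -28/5) → (1/5, -29/5); (-3, 0) → (-3, 3); (-21/5, -2/5) → (-21/5, 19/5)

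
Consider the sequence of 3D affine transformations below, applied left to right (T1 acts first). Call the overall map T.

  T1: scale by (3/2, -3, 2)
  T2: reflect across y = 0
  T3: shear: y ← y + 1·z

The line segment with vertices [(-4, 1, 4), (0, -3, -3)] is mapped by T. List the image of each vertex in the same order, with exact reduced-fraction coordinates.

image vertices: (-6, 11, 8), (0, -15, -6)

T1 scale by (3/2, -3, 2): (-4, 1, 4) → (-6, -3, 8); (0, -3, -3) → (0, 9, -6)
T2 reflect across y = 0: (-6, -3, 8) → (-6, 3, 8); (0, 9, -6) → (0, -9, -6)
T3 shear: y ← y + 1·z: (-6, 3, 8) → (-6, 11, 8); (0, -9, -6) → (0, -15, -6)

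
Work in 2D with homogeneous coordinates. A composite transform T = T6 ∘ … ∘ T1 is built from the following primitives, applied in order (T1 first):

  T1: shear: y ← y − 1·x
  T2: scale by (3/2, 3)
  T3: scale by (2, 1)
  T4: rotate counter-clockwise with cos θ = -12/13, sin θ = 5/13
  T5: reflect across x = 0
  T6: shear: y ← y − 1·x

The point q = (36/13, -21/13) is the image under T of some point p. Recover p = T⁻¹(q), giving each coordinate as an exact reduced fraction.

p = (1, 1)

T1 = [1 0 0; -1 1 0; 0 0 1]
T2·T1 = [3/2 0 0; -3 3 0; 0 0 1]
T3·…·T1 = [3 0 0; -3 3 0; 0 0 1]
T4·…·T1 = [-21/13 -15/13 0; 51/13 -36/13 0; 0 0 1]
T5·…·T1 = [21/13 15/13 0; 51/13 -36/13 0; 0 0 1]
T6·…·T1 = [21/13 15/13 0; 30/13 -51/13 0; 0 0 1]
det M = -9; M⁻¹ = [17/39 5/39 0; 10/39 -7/39 0; 0 0 1]
M⁻¹ · (36/13, -21/13)ᵀ = (1, 1)ᵀ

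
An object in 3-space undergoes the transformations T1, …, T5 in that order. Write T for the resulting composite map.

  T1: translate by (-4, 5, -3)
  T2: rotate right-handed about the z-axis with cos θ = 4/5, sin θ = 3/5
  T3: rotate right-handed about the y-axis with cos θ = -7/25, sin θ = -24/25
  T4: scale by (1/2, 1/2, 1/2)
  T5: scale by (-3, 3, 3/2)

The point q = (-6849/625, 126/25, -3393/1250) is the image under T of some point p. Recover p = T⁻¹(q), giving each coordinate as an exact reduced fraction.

T1 = [1 0 0 -4; 0 1 0 5; 0 0 1 -3; 0 0 0 1]
T2·T1 = [4/5 -3/5 0 -31/5; 3/5 4/5 0 8/5; 0 0 1 -3; 0 0 0 1]
T3·…·T1 = [-28/125 21/125 -24/25 577/125; 3/5 4/5 0 8/5; 96/125 -72/125 -7/25 -639/125; 0 0 0 1]
T4·…·T1 = [-14/125 21/250 -12/25 577/250; 3/10 2/5 0 4/5; 48/125 -36/125 -7/50 -639/250; 0 0 0 1]
T5·…·T1 = [42/125 -63/250 36/25 -1731/250; 9/10 6/5 0 12/5; 72/125 -54/125 -21/100 -1917/500; 0 0 0 1]
det M = -27/16; M⁻¹ = [56/375 2/5 128/125 4; -14/125 8/15 -96/125 -5; 16/25 0 -28/75 3; 0 0 0 1]
M⁻¹ · (-6849/625, 126/25, -3393/1250)ᵀ = (8/5, 1, -3)ᵀ

p = (8/5, 1, -3)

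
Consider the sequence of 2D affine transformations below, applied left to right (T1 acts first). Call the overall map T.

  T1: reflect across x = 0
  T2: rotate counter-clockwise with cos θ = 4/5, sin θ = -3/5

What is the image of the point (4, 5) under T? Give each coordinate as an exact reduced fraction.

T(p) = (-1/5, 32/5)

T1 reflect across x = 0: (4, 5) → (-4, 5)
T2 rotate counter-clockwise with cos θ = 4/5, sin θ = -3/5: (-4, 5) → (-1/5, 32/5)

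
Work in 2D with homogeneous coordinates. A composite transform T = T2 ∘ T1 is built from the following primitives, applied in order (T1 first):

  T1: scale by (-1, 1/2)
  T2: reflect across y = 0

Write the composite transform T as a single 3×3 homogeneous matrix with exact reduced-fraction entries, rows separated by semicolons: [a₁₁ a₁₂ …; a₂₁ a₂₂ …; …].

T1 = [-1 0 0; 0 1/2 0; 0 0 1]
T2·T1 = [-1 0 0; 0 -1/2 0; 0 0 1]

T = [-1 0 0; 0 -1/2 0; 0 0 1]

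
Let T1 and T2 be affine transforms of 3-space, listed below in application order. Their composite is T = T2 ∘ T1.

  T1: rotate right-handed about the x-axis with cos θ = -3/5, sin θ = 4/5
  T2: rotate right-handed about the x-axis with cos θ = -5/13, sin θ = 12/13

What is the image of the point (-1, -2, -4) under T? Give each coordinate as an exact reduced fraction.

T1 rotate right-handed about the x-axis with cos θ = -3/5, sin θ = 4/5: (-1, -2, -4) → (-1, 22/5, 4/5)
T2 rotate right-handed about the x-axis with cos θ = -5/13, sin θ = 12/13: (-1, 22/5, 4/5) → (-1, -158/65, 244/65)

T(p) = (-1, -158/65, 244/65)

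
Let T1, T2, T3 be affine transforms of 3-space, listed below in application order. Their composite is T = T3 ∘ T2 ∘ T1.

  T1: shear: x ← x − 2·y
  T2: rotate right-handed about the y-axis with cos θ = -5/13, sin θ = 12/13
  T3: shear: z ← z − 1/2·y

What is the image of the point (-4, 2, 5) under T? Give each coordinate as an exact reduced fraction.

T(p) = (100/13, 2, 58/13)

T1 shear: x ← x − 2·y: (-4, 2, 5) → (-8, 2, 5)
T2 rotate right-handed about the y-axis with cos θ = -5/13, sin θ = 12/13: (-8, 2, 5) → (100/13, 2, 71/13)
T3 shear: z ← z − 1/2·y: (100/13, 2, 71/13) → (100/13, 2, 58/13)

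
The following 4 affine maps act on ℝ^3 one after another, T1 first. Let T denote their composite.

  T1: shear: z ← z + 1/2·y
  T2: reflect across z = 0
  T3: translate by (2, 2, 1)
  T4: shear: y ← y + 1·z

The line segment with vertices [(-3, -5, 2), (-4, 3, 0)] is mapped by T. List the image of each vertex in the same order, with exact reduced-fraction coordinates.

T1 shear: z ← z + 1/2·y: (-3, -5, 2) → (-3, -5, -1/2); (-4, 3, 0) → (-4, 3, 3/2)
T2 reflect across z = 0: (-3, -5, -1/2) → (-3, -5, 1/2); (-4, 3, 3/2) → (-4, 3, -3/2)
T3 translate by (2, 2, 1): (-3, -5, 1/2) → (-1, -3, 3/2); (-4, 3, -3/2) → (-2, 5, -1/2)
T4 shear: y ← y + 1·z: (-1, -3, 3/2) → (-1, -3/2, 3/2); (-2, 5, -1/2) → (-2, 9/2, -1/2)

image vertices: (-1, -3/2, 3/2), (-2, 9/2, -1/2)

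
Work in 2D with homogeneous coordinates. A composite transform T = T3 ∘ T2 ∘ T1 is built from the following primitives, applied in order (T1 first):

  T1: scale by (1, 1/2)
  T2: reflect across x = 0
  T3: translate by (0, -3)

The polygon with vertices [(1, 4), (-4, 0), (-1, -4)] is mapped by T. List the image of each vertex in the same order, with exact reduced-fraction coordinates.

T1 scale by (1, 1/2): (1, 4) → (1, 2); (-4, 0) → (-4, 0); (-1, -4) → (-1, -2)
T2 reflect across x = 0: (1, 2) → (-1, 2); (-4, 0) → (4, 0); (-1, -2) → (1, -2)
T3 translate by (0, -3): (-1, 2) → (-1, -1); (4, 0) → (4, -3); (1, -2) → (1, -5)

image vertices: (-1, -1), (4, -3), (1, -5)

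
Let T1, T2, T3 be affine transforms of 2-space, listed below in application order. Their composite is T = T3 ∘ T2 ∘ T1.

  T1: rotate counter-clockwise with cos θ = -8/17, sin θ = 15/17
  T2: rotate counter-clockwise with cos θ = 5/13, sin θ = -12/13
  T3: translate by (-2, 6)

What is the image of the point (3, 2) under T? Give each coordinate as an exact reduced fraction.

T(p) = (-28/17, 163/17)

T1 rotate counter-clockwise with cos θ = -8/17, sin θ = 15/17: (3, 2) → (-54/17, 29/17)
T2 rotate counter-clockwise with cos θ = 5/13, sin θ = -12/13: (-54/17, 29/17) → (6/17, 61/17)
T3 translate by (-2, 6): (6/17, 61/17) → (-28/17, 163/17)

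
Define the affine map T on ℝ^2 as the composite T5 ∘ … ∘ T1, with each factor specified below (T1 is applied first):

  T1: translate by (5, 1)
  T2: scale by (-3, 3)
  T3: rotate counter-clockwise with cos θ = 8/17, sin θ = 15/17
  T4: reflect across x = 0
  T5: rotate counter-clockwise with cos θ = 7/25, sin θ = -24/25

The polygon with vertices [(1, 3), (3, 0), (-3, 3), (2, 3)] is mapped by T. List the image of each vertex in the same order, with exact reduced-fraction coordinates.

T1 translate by (5, 1): (1, 3) → (6, 4); (3, 0) → (8, 1); (-3, 3) → (2, 4); (2, 3) → (7, 4)
T2 scale by (-3, 3): (6, 4) → (-18, 12); (8, 1) → (-24, 3); (2, 4) → (-6, 12); (7, 4) → (-21, 12)
T3 rotate counter-clockwise with cos θ = 8/17, sin θ = 15/17: (-18, 12) → (-324/17, -174/17); (-24, 3) → (-237/17, -336/17); (-6, 12) → (-228/17, 6/17); (-21, 12) → (-348/17, -219/17)
T4 reflect across x = 0: (-324/17, -174/17) → (324/17, -174/17); (-237/17, -336/17) → (237/17, -336/17); (-228/17, 6/17) → (228/17, 6/17); (-348/17, -219/17) → (348/17, -219/17)
T5 rotate counter-clockwise with cos θ = 7/25, sin θ = -24/25: (324/17, -174/17) → (-1908/425, -8994/425); (237/17, -336/17) → (-1281/85, -1608/85); (228/17, 6/17) → (348/85, -1086/85); (348/17, -219/17) → (-564/85, -1977/85)

image vertices: (-1908/425, -8994/425), (-1281/85, -1608/85), (348/85, -1086/85), (-564/85, -1977/85)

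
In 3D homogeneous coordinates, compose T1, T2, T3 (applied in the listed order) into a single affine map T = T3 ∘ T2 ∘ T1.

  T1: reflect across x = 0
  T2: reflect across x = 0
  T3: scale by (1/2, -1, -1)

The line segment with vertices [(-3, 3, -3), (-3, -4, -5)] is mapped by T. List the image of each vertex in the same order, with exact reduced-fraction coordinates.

image vertices: (-3/2, -3, 3), (-3/2, 4, 5)

T1 reflect across x = 0: (-3, 3, -3) → (3, 3, -3); (-3, -4, -5) → (3, -4, -5)
T2 reflect across x = 0: (3, 3, -3) → (-3, 3, -3); (3, -4, -5) → (-3, -4, -5)
T3 scale by (1/2, -1, -1): (-3, 3, -3) → (-3/2, -3, 3); (-3, -4, -5) → (-3/2, 4, 5)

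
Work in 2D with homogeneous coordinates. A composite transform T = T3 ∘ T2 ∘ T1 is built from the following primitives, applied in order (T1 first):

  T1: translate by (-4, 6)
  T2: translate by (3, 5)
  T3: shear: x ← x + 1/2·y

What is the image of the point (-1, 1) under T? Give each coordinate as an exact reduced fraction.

T1 translate by (-4, 6): (-1, 1) → (-5, 7)
T2 translate by (3, 5): (-5, 7) → (-2, 12)
T3 shear: x ← x + 1/2·y: (-2, 12) → (4, 12)

T(p) = (4, 12)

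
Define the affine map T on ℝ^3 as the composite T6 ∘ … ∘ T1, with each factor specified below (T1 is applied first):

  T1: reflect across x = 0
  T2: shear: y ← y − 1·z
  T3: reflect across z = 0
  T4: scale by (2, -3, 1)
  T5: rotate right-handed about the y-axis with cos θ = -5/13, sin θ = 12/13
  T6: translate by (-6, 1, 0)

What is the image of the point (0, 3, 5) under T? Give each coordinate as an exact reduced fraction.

T(p) = (-138/13, 7, 25/13)

T1 reflect across x = 0: (0, 3, 5) → (0, 3, 5)
T2 shear: y ← y − 1·z: (0, 3, 5) → (0, -2, 5)
T3 reflect across z = 0: (0, -2, 5) → (0, -2, -5)
T4 scale by (2, -3, 1): (0, -2, -5) → (0, 6, -5)
T5 rotate right-handed about the y-axis with cos θ = -5/13, sin θ = 12/13: (0, 6, -5) → (-60/13, 6, 25/13)
T6 translate by (-6, 1, 0): (-60/13, 6, 25/13) → (-138/13, 7, 25/13)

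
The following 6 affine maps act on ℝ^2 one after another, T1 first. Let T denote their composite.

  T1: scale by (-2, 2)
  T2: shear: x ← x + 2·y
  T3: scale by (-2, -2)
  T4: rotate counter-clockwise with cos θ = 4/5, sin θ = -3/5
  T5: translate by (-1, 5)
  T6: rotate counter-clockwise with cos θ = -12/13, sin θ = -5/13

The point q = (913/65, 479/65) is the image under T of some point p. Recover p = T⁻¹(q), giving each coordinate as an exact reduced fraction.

p = (5, 7/2)

T1 = [-2 0 0; 0 2 0; 0 0 1]
T2·T1 = [-2 4 0; 0 2 0; 0 0 1]
T3·…·T1 = [4 -8 0; 0 -4 0; 0 0 1]
T4·…·T1 = [16/5 -44/5 0; -12/5 8/5 0; 0 0 1]
T5·…·T1 = [16/5 -44/5 -1; -12/5 8/5 5; 0 0 1]
T6·…·T1 = [-252/65 568/65 37/13; 64/65 124/65 -55/13; 0 0 1]
det M = -16; M⁻¹ = [-31/260 71/130 53/20; 4/65 63/260 17/20; 0 0 1]
M⁻¹ · (913/65, 479/65)ᵀ = (5, 7/2)ᵀ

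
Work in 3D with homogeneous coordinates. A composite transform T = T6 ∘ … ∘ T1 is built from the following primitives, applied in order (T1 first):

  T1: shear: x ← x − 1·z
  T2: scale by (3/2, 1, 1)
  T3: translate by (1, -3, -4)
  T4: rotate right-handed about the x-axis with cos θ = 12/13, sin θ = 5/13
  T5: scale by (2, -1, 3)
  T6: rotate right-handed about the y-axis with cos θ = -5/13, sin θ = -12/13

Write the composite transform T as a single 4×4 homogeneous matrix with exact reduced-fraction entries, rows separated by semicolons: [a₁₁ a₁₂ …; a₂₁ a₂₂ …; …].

T1 = [1 0 -1 0; 0 1 0 0; 0 0 1 0; 0 0 0 1]
T2·T1 = [3/2 0 -3/2 0; 0 1 0 0; 0 0 1 0; 0 0 0 1]
T3·…·T1 = [3/2 0 -3/2 1; 0 1 0 -3; 0 0 1 -4; 0 0 0 1]
T4·…·T1 = [3/2 0 -3/2 1; 0 12/13 -5/13 -16/13; 0 5/13 12/13 -63/13; 0 0 0 1]
T5·…·T1 = [3 0 -3 2; 0 -12/13 5/13 16/13; 0 15/13 36/13 -189/13; 0 0 0 1]
T6·…·T1 = [-15/13 -180/169 -237/169 2138/169; 0 -12/13 5/13 16/13; 36/13 -75/169 -648/169 1257/169; 0 0 0 1]

T = [-15/13 -180/169 -237/169 2138/169; 0 -12/13 5/13 16/13; 36/13 -75/169 -648/169 1257/169; 0 0 0 1]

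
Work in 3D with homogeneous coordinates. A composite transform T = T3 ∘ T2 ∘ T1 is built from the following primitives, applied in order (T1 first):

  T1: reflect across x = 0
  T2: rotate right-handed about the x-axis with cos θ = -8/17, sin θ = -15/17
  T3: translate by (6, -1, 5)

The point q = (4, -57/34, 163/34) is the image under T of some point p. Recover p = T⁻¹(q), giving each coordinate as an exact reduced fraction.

T1 = [-1 0 0 0; 0 1 0 0; 0 0 1 0; 0 0 0 1]
T2·T1 = [-1 0 0 0; 0 -8/17 15/17 0; 0 -15/17 -8/17 0; 0 0 0 1]
T3·…·T1 = [-1 0 0 6; 0 -8/17 15/17 -1; 0 -15/17 -8/17 5; 0 0 0 1]
det M = -1; M⁻¹ = [-1 0 0 6; 0 -8/17 -15/17 67/17; 0 15/17 -8/17 55/17; 0 0 0 1]
M⁻¹ · (4, -57/34, 163/34)ᵀ = (2, 1/2, -1/2)ᵀ

p = (2, 1/2, -1/2)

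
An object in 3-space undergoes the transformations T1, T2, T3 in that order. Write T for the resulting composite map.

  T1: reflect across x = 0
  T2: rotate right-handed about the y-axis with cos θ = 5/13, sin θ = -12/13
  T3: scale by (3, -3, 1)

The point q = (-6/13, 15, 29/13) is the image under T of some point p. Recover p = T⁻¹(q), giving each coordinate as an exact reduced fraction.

p = (-2, -5, 1)

T1 = [-1 0 0 0; 0 1 0 0; 0 0 1 0; 0 0 0 1]
T2·T1 = [-5/13 0 -12/13 0; 0 1 0 0; -12/13 0 5/13 0; 0 0 0 1]
T3·…·T1 = [-15/13 0 -36/13 0; 0 -3 0 0; -12/13 0 5/13 0; 0 0 0 1]
det M = 9; M⁻¹ = [-5/39 0 -12/13 0; 0 -1/3 0 0; -4/13 0 5/13 0; 0 0 0 1]
M⁻¹ · (-6/13, 15, 29/13)ᵀ = (-2, -5, 1)ᵀ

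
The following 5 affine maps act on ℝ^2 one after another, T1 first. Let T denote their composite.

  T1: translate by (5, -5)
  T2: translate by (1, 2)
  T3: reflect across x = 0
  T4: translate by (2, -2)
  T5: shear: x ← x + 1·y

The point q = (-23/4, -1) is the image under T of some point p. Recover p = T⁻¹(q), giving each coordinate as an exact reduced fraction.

p = (3/4, 4)

T1 = [1 0 5; 0 1 -5; 0 0 1]
T2·T1 = [1 0 6; 0 1 -3; 0 0 1]
T3·…·T1 = [-1 0 -6; 0 1 -3; 0 0 1]
T4·…·T1 = [-1 0 -4; 0 1 -5; 0 0 1]
T5·…·T1 = [-1 1 -9; 0 1 -5; 0 0 1]
det M = -1; M⁻¹ = [-1 1 -4; 0 1 5; 0 0 1]
M⁻¹ · (-23/4, -1)ᵀ = (3/4, 4)ᵀ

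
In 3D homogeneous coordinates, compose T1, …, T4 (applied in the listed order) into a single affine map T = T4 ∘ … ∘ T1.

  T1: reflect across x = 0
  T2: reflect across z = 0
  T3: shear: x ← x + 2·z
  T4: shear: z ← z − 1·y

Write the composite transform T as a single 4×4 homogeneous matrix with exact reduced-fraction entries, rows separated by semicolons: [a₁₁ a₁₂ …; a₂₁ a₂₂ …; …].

T1 = [-1 0 0 0; 0 1 0 0; 0 0 1 0; 0 0 0 1]
T2·T1 = [-1 0 0 0; 0 1 0 0; 0 0 -1 0; 0 0 0 1]
T3·…·T1 = [-1 0 -2 0; 0 1 0 0; 0 0 -1 0; 0 0 0 1]
T4·…·T1 = [-1 0 -2 0; 0 1 0 0; 0 -1 -1 0; 0 0 0 1]

T = [-1 0 -2 0; 0 1 0 0; 0 -1 -1 0; 0 0 0 1]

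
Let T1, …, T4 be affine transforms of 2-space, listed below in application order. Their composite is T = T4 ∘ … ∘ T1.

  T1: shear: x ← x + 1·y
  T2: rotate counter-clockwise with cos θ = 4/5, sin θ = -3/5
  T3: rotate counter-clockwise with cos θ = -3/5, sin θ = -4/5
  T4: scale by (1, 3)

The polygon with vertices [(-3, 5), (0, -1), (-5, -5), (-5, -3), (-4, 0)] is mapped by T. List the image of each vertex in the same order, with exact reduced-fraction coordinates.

T1 shear: x ← x + 1·y: (-3, 5) → (2, 5); (0, -1) → (-1, -1); (-5, -5) → (-10, -5); (-5, -3) → (-8, -3); (-4, 0) → (-4, 0)
T2 rotate counter-clockwise with cos θ = 4/5, sin θ = -3/5: (2, 5) → (23/5, 14/5); (-1, -1) → (-7/5, -1/5); (-10, -5) → (-11, 2); (-8, -3) → (-41/5, 12/5); (-4, 0) → (-16/5, 12/5)
T3 rotate counter-clockwise with cos θ = -3/5, sin θ = -4/5: (23/5, 14/5) → (-13/25, -134/25); (-7/5, -1/5) → (17/25, 31/25); (-11, 2) → (41/5, 38/5); (-41/5, 12/5) → (171/25, 128/25); (-16/5, 12/5) → (96/25, 28/25)
T4 scale by (1, 3): (-13/25, -134/25) → (-13/25, -402/25); (17/25, 31/25) → (17/25, 93/25); (41/5, 38/5) → (41/5, 114/5); (171/25, 128/25) → (171/25, 384/25); (96/25, 28/25) → (96/25, 84/25)

image vertices: (-13/25, -402/25), (17/25, 93/25), (41/5, 114/5), (171/25, 384/25), (96/25, 84/25)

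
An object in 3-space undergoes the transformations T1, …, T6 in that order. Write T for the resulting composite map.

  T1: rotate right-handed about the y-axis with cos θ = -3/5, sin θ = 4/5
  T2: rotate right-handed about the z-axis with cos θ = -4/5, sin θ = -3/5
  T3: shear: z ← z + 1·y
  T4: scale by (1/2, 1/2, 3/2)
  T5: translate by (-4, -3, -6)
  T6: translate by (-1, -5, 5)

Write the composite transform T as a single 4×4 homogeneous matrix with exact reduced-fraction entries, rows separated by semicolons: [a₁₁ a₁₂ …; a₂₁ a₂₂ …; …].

T1 = [-3/5 0 4/5 0; 0 1 0 0; -4/5 0 -3/5 0; 0 0 0 1]
T2·T1 = [12/25 3/5 -16/25 0; 9/25 -4/5 -12/25 0; -4/5 0 -3/5 0; 0 0 0 1]
T3·…·T1 = [12/25 3/5 -16/25 0; 9/25 -4/5 -12/25 0; -11/25 -4/5 -27/25 0; 0 0 0 1]
T4·…·T1 = [6/25 3/10 -8/25 0; 9/50 -2/5 -6/25 0; -33/50 -6/5 -81/50 0; 0 0 0 1]
T5·…·T1 = [6/25 3/10 -8/25 -4; 9/50 -2/5 -6/25 -3; -33/50 -6/5 -81/50 -6; 0 0 0 1]
T6·…·T1 = [6/25 3/10 -8/25 -5; 9/50 -2/5 -6/25 -8; -33/50 -6/5 -81/50 -1; 0 0 0 1]

T = [6/25 3/10 -8/25 -5; 9/50 -2/5 -6/25 -8; -33/50 -6/5 -81/50 -1; 0 0 0 1]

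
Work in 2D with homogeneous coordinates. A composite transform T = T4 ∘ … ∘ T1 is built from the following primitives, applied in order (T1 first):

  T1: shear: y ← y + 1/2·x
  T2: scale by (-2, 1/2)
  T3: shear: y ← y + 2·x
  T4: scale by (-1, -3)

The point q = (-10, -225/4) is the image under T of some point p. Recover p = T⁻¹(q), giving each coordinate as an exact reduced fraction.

p = (-5, 0)

T1 = [1 0 0; 1/2 1 0; 0 0 1]
T2·T1 = [-2 0 0; 1/4 1/2 0; 0 0 1]
T3·…·T1 = [-2 0 0; -15/4 1/2 0; 0 0 1]
T4·…·T1 = [2 0 0; 45/4 -3/2 0; 0 0 1]
det M = -3; M⁻¹ = [1/2 0 0; 15/4 -2/3 0; 0 0 1]
M⁻¹ · (-10, -225/4)ᵀ = (-5, 0)ᵀ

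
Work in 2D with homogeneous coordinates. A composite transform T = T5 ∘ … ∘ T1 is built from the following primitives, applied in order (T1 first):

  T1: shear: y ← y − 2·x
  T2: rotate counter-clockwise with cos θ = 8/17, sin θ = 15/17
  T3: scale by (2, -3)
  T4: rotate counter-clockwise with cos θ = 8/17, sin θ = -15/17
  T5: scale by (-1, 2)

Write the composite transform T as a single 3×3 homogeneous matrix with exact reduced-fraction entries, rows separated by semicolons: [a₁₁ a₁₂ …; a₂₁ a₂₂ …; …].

T = [-653/289 600/289 0; -2232/289 516/289 0; 0 0 1]

T1 = [1 0 0; -2 1 0; 0 0 1]
T2·T1 = [38/17 -15/17 0; -1/17 8/17 0; 0 0 1]
T3·…·T1 = [76/17 -30/17 0; 3/17 -24/17 0; 0 0 1]
T4·…·T1 = [653/289 -600/289 0; -1116/289 258/289 0; 0 0 1]
T5·…·T1 = [-653/289 600/289 0; -2232/289 516/289 0; 0 0 1]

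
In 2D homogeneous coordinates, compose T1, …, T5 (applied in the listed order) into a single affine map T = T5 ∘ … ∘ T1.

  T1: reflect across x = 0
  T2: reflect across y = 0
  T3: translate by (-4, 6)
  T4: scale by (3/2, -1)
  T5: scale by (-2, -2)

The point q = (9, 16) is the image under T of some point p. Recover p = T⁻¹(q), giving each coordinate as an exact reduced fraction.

p = (-1, -2)

T1 = [-1 0 0; 0 1 0; 0 0 1]
T2·T1 = [-1 0 0; 0 -1 0; 0 0 1]
T3·…·T1 = [-1 0 -4; 0 -1 6; 0 0 1]
T4·…·T1 = [-3/2 0 -6; 0 1 -6; 0 0 1]
T5·…·T1 = [3 0 12; 0 -2 12; 0 0 1]
det M = -6; M⁻¹ = [1/3 0 -4; 0 -1/2 6; 0 0 1]
M⁻¹ · (9, 16)ᵀ = (-1, -2)ᵀ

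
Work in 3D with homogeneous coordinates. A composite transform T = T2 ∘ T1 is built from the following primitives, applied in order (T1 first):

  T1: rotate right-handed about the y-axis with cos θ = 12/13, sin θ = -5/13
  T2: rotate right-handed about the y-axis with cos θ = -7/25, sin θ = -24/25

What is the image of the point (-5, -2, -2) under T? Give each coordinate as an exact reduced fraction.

T(p) = (1526/325, -2, -857/325)

T1 rotate right-handed about the y-axis with cos θ = 12/13, sin θ = -5/13: (-5, -2, -2) → (-50/13, -2, -49/13)
T2 rotate right-handed about the y-axis with cos θ = -7/25, sin θ = -24/25: (-50/13, -2, -49/13) → (1526/325, -2, -857/325)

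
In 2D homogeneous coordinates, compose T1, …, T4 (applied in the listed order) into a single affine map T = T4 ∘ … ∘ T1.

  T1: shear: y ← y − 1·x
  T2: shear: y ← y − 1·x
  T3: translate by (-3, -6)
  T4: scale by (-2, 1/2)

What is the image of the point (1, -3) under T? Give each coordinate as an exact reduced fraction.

T(p) = (4, -11/2)

T1 shear: y ← y − 1·x: (1, -3) → (1, -4)
T2 shear: y ← y − 1·x: (1, -4) → (1, -5)
T3 translate by (-3, -6): (1, -5) → (-2, -11)
T4 scale by (-2, 1/2): (-2, -11) → (4, -11/2)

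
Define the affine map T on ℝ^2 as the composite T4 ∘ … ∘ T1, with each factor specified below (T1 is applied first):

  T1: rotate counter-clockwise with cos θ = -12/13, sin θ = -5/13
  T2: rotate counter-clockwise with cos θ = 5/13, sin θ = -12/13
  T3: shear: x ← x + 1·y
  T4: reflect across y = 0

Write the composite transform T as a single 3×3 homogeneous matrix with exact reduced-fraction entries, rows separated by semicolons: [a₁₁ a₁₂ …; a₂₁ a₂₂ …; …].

T1 = [-12/13 5/13 0; -5/13 -12/13 0; 0 0 1]
T2·T1 = [-120/169 -119/169 0; 119/169 -120/169 0; 0 0 1]
T3·…·T1 = [-1/169 -239/169 0; 119/169 -120/169 0; 0 0 1]
T4·…·T1 = [-1/169 -239/169 0; -119/169 120/169 0; 0 0 1]

T = [-1/169 -239/169 0; -119/169 120/169 0; 0 0 1]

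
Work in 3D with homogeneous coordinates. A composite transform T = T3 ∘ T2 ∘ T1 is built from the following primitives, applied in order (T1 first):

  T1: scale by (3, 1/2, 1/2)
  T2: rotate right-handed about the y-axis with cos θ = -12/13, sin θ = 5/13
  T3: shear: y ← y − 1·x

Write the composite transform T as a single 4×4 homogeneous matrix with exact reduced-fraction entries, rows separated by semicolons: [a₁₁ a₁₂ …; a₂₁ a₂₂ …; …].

T1 = [3 0 0 0; 0 1/2 0 0; 0 0 1/2 0; 0 0 0 1]
T2·T1 = [-36/13 0 5/26 0; 0 1/2 0 0; -15/13 0 -6/13 0; 0 0 0 1]
T3·…·T1 = [-36/13 0 5/26 0; 36/13 1/2 -5/26 0; -15/13 0 -6/13 0; 0 0 0 1]

T = [-36/13 0 5/26 0; 36/13 1/2 -5/26 0; -15/13 0 -6/13 0; 0 0 0 1]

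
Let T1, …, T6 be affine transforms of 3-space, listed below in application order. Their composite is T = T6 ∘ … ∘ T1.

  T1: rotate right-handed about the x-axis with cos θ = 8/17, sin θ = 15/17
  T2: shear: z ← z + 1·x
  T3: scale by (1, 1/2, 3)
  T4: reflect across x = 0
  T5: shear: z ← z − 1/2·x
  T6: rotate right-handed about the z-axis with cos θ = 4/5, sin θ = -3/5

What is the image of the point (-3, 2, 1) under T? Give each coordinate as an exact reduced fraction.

T1 rotate right-handed about the x-axis with cos θ = 8/17, sin θ = 15/17: (-3, 2, 1) → (-3, 1/17, 38/17)
T2 shear: z ← z + 1·x: (-3, 1/17, 38/17) → (-3, 1/17, -13/17)
T3 scale by (1, 1/2, 3): (-3, 1/17, -13/17) → (-3, 1/34, -39/17)
T4 reflect across x = 0: (-3, 1/34, -39/17) → (3, 1/34, -39/17)
T5 shear: z ← z − 1/2·x: (3, 1/34, -39/17) → (3, 1/34, -129/34)
T6 rotate right-handed about the z-axis with cos θ = 4/5, sin θ = -3/5: (3, 1/34, -129/34) → (411/170, -151/85, -129/34)

T(p) = (411/170, -151/85, -129/34)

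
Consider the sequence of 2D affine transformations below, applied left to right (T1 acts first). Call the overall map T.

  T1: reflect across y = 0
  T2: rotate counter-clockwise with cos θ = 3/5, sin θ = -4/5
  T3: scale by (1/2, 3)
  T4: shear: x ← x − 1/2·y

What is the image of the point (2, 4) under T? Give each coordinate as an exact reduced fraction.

T1 reflect across y = 0: (2, 4) → (2, -4)
T2 rotate counter-clockwise with cos θ = 3/5, sin θ = -4/5: (2, -4) → (-2, -4)
T3 scale by (1/2, 3): (-2, -4) → (-1, -12)
T4 shear: x ← x − 1/2·y: (-1, -12) → (5, -12)

T(p) = (5, -12)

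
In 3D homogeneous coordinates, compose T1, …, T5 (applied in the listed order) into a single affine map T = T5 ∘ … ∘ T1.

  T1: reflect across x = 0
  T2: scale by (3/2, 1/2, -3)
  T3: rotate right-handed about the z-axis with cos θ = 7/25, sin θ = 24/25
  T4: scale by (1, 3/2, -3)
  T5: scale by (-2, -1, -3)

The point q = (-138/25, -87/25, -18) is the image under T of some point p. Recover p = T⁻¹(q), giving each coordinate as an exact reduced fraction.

p = (-2, -4, 2/3)

T1 = [-1 0 0 0; 0 1 0 0; 0 0 1 0; 0 0 0 1]
T2·T1 = [-3/2 0 0 0; 0 1/2 0 0; 0 0 -3 0; 0 0 0 1]
T3·…·T1 = [-21/50 -12/25 0 0; -36/25 7/50 0 0; 0 0 -3 0; 0 0 0 1]
T4·…·T1 = [-21/50 -12/25 0 0; -54/25 21/100 0 0; 0 0 9 0; 0 0 0 1]
T5·…·T1 = [21/25 24/25 0 0; 54/25 -21/100 0 0; 0 0 -27 0; 0 0 0 1]
det M = 243/4; M⁻¹ = [7/75 32/75 0 0; 24/25 -28/75 0 0; 0 0 -1/27 0; 0 0 0 1]
M⁻¹ · (-138/25, -87/25, -18)ᵀ = (-2, -4, 2/3)ᵀ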